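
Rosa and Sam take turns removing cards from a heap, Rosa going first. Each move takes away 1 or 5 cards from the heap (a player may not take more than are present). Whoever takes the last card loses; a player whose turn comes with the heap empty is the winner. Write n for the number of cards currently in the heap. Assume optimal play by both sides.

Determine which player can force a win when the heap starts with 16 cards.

Use the standard recursion: the mover wins at a terminal position; elsewhere, the mover wins exactly when some move hands the opponent an L position.
n=0: no move; the opponent has just taken the last card and therefore loses → W
n=1: only reaches 0(W), which is W → L
n=2: reaches L-position 1 → W
n=3: only reaches 2(W), which is W → L
n=4: reaches L-position 3 → W
n=5: only reaches 4(W), 0(W), all W → L
n=6: reaches L-position 5 → W
n=7: only reaches 6(W), 2(W), all W → L
n=8: reaches L-position 7 → W
n=9: only reaches 8(W), 4(W), all W → L
n=10: reaches L-position 9 → W
n=11: only reaches 10(W), 6(W), all W → L
n=12: reaches L-position 11 → W
n=13: only reaches 12(W), 8(W), all W → L
n=14: reaches L-position 13 → W
n=15: only reaches 14(W), 10(W), all W → L
n=16: reaches L-position 15 → W
The starting position 16 is W: Rosa should remove 1, leaving 15, handing over an L position.

Rosa wins.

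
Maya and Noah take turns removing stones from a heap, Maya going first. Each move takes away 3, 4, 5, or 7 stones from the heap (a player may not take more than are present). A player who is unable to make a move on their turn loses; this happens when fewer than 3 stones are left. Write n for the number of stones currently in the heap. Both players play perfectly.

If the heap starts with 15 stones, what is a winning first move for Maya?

Remove 3, leaving 12.

Use the standard recursion: the mover loses at a terminal position; elsewhere, the mover wins exactly when some move hands the opponent an L position.
n=0: no move → L
n=1: no move → L
n=2: no move → L
n=3: W (go to 0, an L position)
n=4: W (go to 1, an L position)
n=5: W (go to 2, an L position)
n=6: W (go to 2, an L position)
n=7: W (go to 2, an L position)
n=8: W (go to 1, an L position)
n=9: W (go to 2, an L position)
n=10: L (options 7(W), 6(W), 5(W), 3(W) are all W)
n=11: L (options 8(W), 7(W), 6(W), 4(W) are all W)
n=12: L (options 9(W), 8(W), 7(W), 5(W) are all W)
n=13: W (go to 10, an L position)
n=14: W (go to 11, an L position)
n=15: W (go to 12, an L position)
From 15, the L positions reachable in one move are: 12, 11, 10. Any move reaching one of these is winning.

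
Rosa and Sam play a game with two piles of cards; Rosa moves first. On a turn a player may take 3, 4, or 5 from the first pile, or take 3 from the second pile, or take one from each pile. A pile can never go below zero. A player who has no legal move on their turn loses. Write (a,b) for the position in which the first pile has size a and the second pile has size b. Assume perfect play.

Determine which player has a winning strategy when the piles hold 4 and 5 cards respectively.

Positions with no move are L. A position that does have a move is losing for the player to move precisely when every available move leads to a winning position for the opponent. Fill in the labels:
No move ever increases a pile, so every position that can arise here has a ≤ 4 and b ≤ 5; it is enough to label the cells with 0 ≤ a ≤ 4 and 0 ≤ b ≤ 5.
Every move lowers a or b (never raises either), so fill the grid row by row in increasing a, and left to right within a row: each cell's successors are then already labelled.
      b=0  b=1  b=2  b=3  b=4  b=5
a=0:    L    L    L    W    W    W
a=1:    L    W    W    W    L    L
a=2:    L    W    L    W    L    W
a=3:    W    W    W    W    L    W
a=4:    W    W    W    L    W    W
Cells with no legal move (terminal, hence L): (0,0), (0,1), (0,2), (1,0), (2,0).
The remaining L cells, each justified by listing all of its moves:
(1,4): only reaches (1,1)(W), (0,3)(W), all W → L
(1,5): only reaches (1,2)(W), (0,4)(W), all W → L
(2,2): only reaches (1,1)(W), which is W → L
(2,4): only reaches (2,1)(W), (1,3)(W), all W → L
(3,4): only reaches (0,4)(W), (3,1)(W), (2,3)(W), all W → L
(4,3): only reaches (1,3)(W), (0,3)(W), (4,0)(W), (3,2)(W), all W → L
Every other cell has at least one move into one of the L cells above, so it is W.
From (4,5) Rosa can move to (1,5), reaching an L position.

Rosa wins.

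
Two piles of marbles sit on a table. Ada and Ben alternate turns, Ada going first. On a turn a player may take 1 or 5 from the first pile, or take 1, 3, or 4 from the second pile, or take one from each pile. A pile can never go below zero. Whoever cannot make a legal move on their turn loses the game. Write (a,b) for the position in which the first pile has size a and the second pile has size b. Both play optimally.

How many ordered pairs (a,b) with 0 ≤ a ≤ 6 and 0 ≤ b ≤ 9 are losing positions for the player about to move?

19

Work bottom-up. With no move the player to move loses. Otherwise the position is W if at least one move leads to an L position for the opponent, and L if every move leads to a W.
Every move lowers a or b (never raises either), so fill the grid row by row in increasing a, and left to right within a row: each cell's successors are then already labelled.
      b=0  b=1  b=2  b=3  b=4  b=5  b=6  b=7  b=8  b=9
a=0:    L    W    L    W    W    W    W    L    W    L
a=1:    W    W    W    W    L    W    L    W    W    W
a=2:    L    W    L    W    W    W    W    W    L    W
a=3:    W    W    W    W    L    W    L    W    W    W
a=4:    L    W    L    W    W    W    W    W    L    W
a=5:    W    W    W    W    L    W    L    W    W    W
a=6:    L    W    L    W    W    W    W    W    L    W
Cells with no legal move (terminal, hence L): (0,0).
The remaining L cells, each justified by listing all of its moves:
(0,2): L (sole option (0,1)(W) is W)
(0,7): L (options (0,6)(W), (0,4)(W), (0,3)(W) are all W)
(0,9): L (options (0,8)(W), (0,6)(W), (0,5)(W) are all W)
(1,4): L (options (0,4)(W), (1,3)(W), (1,1)(W), (1,0)(W), (0,3)(W) are all W)
(1,6): L (options (0,6)(W), (1,5)(W), (1,3)(W), (1,2)(W), (0,5)(W) are all W)
(2,0): L (sole option (1,0)(W) is W)
(2,2): L (options (1,2)(W), (2,1)(W), (1,1)(W) are all W)
(2,8): L (options (1,8)(W), (2,7)(W), (2,5)(W), (2,4)(W), (1,7)(W) are all W)
(3,4): L (options (2,4)(W), (3,3)(W), (3,1)(W), (3,0)(W), (2,3)(W) are all W)
(3,6): L (options (2,6)(W), (3,5)(W), (3,3)(W), (3,2)(W), (2,5)(W) are all W)
(4,0): L (sole option (3,0)(W) is W)
(4,2): L (options (3,2)(W), (4,1)(W), (3,1)(W) are all W)
(4,8): L (options (3,8)(W), (4,7)(W), (4,5)(W), (4,4)(W), (3,7)(W) are all W)
(5,4): L (options (4,4)(W), (0,4)(W), (5,3)(W), (5,1)(W), (5,0)(W), (4,3)(W) are all W)
(5,6): L (options (4,6)(W), (0,6)(W), (5,5)(W), (5,3)(W), (5,2)(W), (4,5)(W) are all W)
(6,0): L (options (5,0)(W), (1,0)(W) are all W)
(6,2): L (options (5,2)(W), (1,2)(W), (6,1)(W), (5,1)(W) are all W)
(6,8): L (options (5,8)(W), (1,8)(W), (6,7)(W), (6,5)(W), (6,4)(W), (5,7)(W) are all W)
Every other cell has at least one move into one of the L cells above, so it is W.
L cells per row: a=0: 4, a=1: 2, a=2: 3, a=3: 2, a=4: 3, a=5: 2, a=6: 3; total 19.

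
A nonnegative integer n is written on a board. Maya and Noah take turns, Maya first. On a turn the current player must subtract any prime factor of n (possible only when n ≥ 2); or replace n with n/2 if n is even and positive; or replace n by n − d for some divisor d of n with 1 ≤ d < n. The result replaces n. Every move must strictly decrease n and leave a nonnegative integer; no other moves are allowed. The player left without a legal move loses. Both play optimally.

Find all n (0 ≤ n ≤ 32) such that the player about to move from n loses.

0, 1, 4, 9, 14, 20, 26, 32

Label each position W (a win for the player to move) or L (a loss). A position with no legal move is L; any other position is W exactly when some move reaches an L, and L when every move reaches a W.
n=0: no move → L
n=1: no move → L
n=2: reaches L-position 0 → W
n=3: reaches L-position 0 → W
n=4: only reaches 2(W), 3(W), all W → L
n=5: reaches L-position 0 → W
n=6: reaches L-position 4 → W
n=7: reaches L-position 0 → W
n=8: reaches L-position 4 → W
n=9: only reaches 6(W), 8(W), all W → L
n=10: reaches L-position 9 → W
n=11: reaches L-position 0 → W
n=12: reaches L-position 9 → W
n=13: reaches L-position 0 → W
n=14: only reaches 7(W), 12(W), 13(W), all W → L
n=15: reaches L-position 14 → W
n=16: reaches L-position 14 → W
n=17: reaches L-position 0 → W
n=18: reaches L-position 9 → W
n=19: reaches L-position 0 → W
n=20: only reaches 10(W), 15(W), 16(W), 18(W), 19(W), all W → L
n=21: reaches L-position 14 → W
n=22: reaches L-position 20 → W
n=23: reaches L-position 0 → W
n=24: reaches L-position 20 → W
n=25: reaches L-position 20 → W
n=26: only reaches 13(W), 24(W), 25(W), all W → L
n=27: reaches L-position 26 → W
n=28: reaches L-position 14 → W
n=29: reaches L-position 0 → W
n=30: reaches L-position 20 → W
n=31: reaches L-position 0 → W
n=32: only reaches 16(W), 24(W), 28(W), 30(W), 31(W), all W → L
The losing starting values of n are exactly the entries labelled L in this table (8 of them).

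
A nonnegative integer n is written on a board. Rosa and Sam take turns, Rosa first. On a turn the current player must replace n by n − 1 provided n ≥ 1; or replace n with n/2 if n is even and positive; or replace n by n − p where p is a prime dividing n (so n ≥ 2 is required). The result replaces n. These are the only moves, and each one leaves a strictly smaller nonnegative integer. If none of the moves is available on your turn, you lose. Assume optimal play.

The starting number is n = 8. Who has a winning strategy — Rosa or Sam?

Use the standard recursion: the mover loses at a terminal position; elsewhere, the mover wins exactly when some move hands the opponent an L position.
n=0: no move → L
n=1: reaches L-position 0 → W
n=2: reaches L-position 0 → W
n=3: reaches L-position 0 → W
n=4: only reaches 2(W), 3(W), all W → L
n=5: reaches L-position 0 → W
n=6: reaches L-position 4 → W
n=7: reaches L-position 0 → W
n=8: reaches L-position 4 → W
The starting position 8 is W: Rosa should move to 4, handing over an L position.

Rosa wins.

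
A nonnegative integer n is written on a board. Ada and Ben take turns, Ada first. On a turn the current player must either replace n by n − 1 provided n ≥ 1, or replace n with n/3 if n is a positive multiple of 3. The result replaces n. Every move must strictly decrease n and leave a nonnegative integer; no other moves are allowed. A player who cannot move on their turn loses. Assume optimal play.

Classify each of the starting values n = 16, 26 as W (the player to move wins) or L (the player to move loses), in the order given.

16: W, 26: L

Label each position W (a win for the player to move) or L (a loss). A position with no legal move is L; any other position is W exactly when some move reaches an L, and L when every move reaches a W.
n=0: no move → L
n=1: →0(L), so W
n=2: →1(W) only, which is W, so L
n=3: →2(L), so W
n=4: →3(W) only, which is W, so L
n=5: →4(L), so W
n=6: →2(L), so W
n=7: →6(W) only, which is W, so L
n=8: →7(L), so W
n=9: →3(W), 8(W) — all W, so L
n=10: →9(L), so W
n=11: →10(W) only, which is W, so L
n=12: →4(L), so W
n=13: →12(W) only, which is W, so L
n=14: →13(L), so W
n=15: →5(W), 14(W) — all W, so L
n=16: →15(L), so W
n=17: →16(W) only, which is W, so L
n=18: →17(L), so W
n=19: →18(W) only, which is W, so L
n=20: →19(L), so W
n=21: →7(L), so W
n=22: →21(W) only, which is W, so L
n=23: →22(L), so W
n=24: →8(W), 23(W) — all W, so L
n=25: →24(L), so W
n=26: →25(W) only, which is W, so L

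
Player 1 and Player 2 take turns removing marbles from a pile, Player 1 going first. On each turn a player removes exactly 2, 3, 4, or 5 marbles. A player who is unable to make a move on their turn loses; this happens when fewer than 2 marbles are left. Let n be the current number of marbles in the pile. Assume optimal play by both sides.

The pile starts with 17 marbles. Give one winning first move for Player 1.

Remove 2, leaving 15.

Compute win/loss labels from the base case upward. A position with no move is L. Any other position is W if it can reach an L in one move, else L.
n=0: no move → L
n=1: no move → L
n=2: reaches L-position 0 → W
n=3: reaches L-position 1 → W
n=4: reaches L-position 1 → W
n=5: reaches L-position 1 → W
n=6: reaches L-position 1 → W
n=7: only reaches 5(W), 4(W), 3(W), 2(W), all W → L
n=8: only reaches 6(W), 5(W), 4(W), 3(W), all W → L
n=9: reaches L-position 7 → W
n=10: reaches L-position 8 → W
n=11: reaches L-position 8 → W
n=12: reaches L-position 8 → W
n=13: reaches L-position 8 → W
n=14: only reaches 12(W), 11(W), 10(W), 9(W), all W → L
n=15: only reaches 13(W), 12(W), 11(W), 10(W), all W → L
n=16: reaches L-position 14 → W
n=17: reaches L-position 15 → W
From 17, the L positions reachable in one move are: 15, 14. Any move reaching one of these is winning.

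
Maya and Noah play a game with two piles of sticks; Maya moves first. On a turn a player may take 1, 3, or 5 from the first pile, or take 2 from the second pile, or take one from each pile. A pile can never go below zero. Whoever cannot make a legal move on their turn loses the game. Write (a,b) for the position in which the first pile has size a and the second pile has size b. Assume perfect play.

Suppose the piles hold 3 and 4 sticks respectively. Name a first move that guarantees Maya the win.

Move to (0,4).

Compute win/loss labels from the base case upward. A position with no move is L. Any other position is W if it can reach an L in one move, else L.
No move ever increases a pile, so every position that can arise here has a ≤ 3 and b ≤ 4; it is enough to label the cells with 0 ≤ a ≤ 3 and 0 ≤ b ≤ 4.
Every move lowers a or b (never raises either), so fill the grid row by row in increasing a, and left to right within a row: each cell's successors are then already labelled.
      b=0  b=1  b=2  b=3  b=4
a=0:    L    L    W    W    L
a=1:    W    W    W    L    W
a=2:    L    L    W    W    W
a=3:    W    W    W    L    W
Cells with no legal move (terminal, hence L): (0,0), (0,1).
The remaining L cells, each justified by listing all of its moves:
(0,4): →(0,2)(W) only, which is W, so L
(1,3): →(0,3)(W), (1,1)(W), (0,2)(W) — all W, so L
(2,0): →(1,0)(W) only, which is W, so L
(2,1): →(1,1)(W), (1,0)(W) — all W, so L
(3,3): →(2,3)(W), (0,3)(W), (3,1)(W), (2,2)(W) — all W, so L
Every other cell has at least one move into one of the L cells above, so it is W.
From (3,4), the L positions reachable in one move are: (0,4).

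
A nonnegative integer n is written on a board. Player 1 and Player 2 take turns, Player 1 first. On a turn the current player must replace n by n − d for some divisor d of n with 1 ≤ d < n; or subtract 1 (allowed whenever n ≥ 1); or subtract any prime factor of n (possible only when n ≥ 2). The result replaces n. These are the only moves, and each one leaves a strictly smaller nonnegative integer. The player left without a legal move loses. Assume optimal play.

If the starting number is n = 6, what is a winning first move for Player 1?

Move to 4.

Label each position W (a win for the player to move) or L (a loss). A position with no legal move is L; any other position is W exactly when some move reaches an L, and L when every move reaches a W.
n=0: no move → L
n=1: W (go to 0, an L position)
n=2: W (go to 0, an L position)
n=3: W (go to 0, an L position)
n=4: L (options 2(W), 3(W) are all W)
n=5: W (go to 0, an L position)
n=6: W (go to 4, an L position)
From 6, the L positions reachable in one move are: 4.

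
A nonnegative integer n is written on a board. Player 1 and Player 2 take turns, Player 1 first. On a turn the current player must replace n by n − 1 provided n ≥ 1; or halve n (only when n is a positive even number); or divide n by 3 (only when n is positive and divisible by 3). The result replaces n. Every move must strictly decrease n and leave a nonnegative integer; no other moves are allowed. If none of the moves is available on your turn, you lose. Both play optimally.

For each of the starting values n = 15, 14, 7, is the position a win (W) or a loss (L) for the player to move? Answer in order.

Classify positions by backward induction: terminal positions (no move available) are L. From any other position, the mover wins iff some move reaches an L.
n=0: no move → L
n=1: →0(L), so W
n=2: →1(W) only, which is W, so L
n=3: →2(L), so W
n=4: →2(L), so W
n=5: →4(W) only, which is W, so L
n=6: →2(L), so W
n=7: →6(W) only, which is W, so L
n=8: →7(L), so W
n=9: →3(W), 8(W) — all W, so L
n=10: →5(L), so W
n=11: →10(W) only, which is W, so L
n=12: →11(L), so W
n=13: →12(W) only, which is W, so L
n=14: →7(L), so W
n=15: →5(L), so W

15: W, 14: W, 7: L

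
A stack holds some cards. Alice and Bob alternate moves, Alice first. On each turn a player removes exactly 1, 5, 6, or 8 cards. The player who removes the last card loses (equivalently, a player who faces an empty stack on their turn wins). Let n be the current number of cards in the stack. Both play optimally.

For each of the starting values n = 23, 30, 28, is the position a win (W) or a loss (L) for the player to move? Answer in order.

Classify positions by backward induction: terminal positions (no move available) are W. From any other position, the mover wins iff some move reaches an L.
n=0: no move; the opponent has just taken the last card and therefore loses → W
n=1: only reaches 0(W), which is W → L
n=2: reaches L-position 1 → W
n=3: only reaches 2(W), which is W → L
n=4: reaches L-position 3 → W
n=5: only reaches 4(W), 0(W), all W → L
n=6: reaches L-position 5 → W
n=7: reaches L-position 1 → W
n=8: reaches L-position 3 → W
n=9: reaches L-position 3 → W
n=10: reaches L-position 5 → W
n=11: reaches L-position 5 → W
n=12: only reaches 11(W), 7(W), 6(W), 4(W), all W → L
n=13: reaches L-position 12 → W
n=14: only reaches 13(W), 9(W), 8(W), 6(W), all W → L
n=15: reaches L-position 14 → W
n=16: only reaches 15(W), 11(W), 10(W), 8(W), all W → L
n=17: reaches L-position 16 → W
n=18: reaches L-position 12 → W
n=19: reaches L-position 14 → W
n=20: reaches L-position 14 → W
n=21: reaches L-position 16 → W
n=22: reaches L-position 16 → W
n=23: only reaches 22(W), 18(W), 17(W), 15(W), all W → L
n=24: reaches L-position 23 → W
n=25: only reaches 24(W), 20(W), 19(W), 17(W), all W → L
n=26: reaches L-position 25 → W
n=27: only reaches 26(W), 22(W), 21(W), 19(W), all W → L
n=28: reaches L-position 27 → W
n=29: reaches L-position 23 → W
n=30: reaches L-position 25 → W

23: L, 30: W, 28: W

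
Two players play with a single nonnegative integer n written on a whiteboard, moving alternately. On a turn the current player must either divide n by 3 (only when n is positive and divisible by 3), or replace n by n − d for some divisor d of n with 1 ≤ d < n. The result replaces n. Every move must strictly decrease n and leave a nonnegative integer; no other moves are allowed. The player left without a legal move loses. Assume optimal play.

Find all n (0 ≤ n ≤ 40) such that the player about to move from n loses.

Build the W/L table. Terminal = L. A non-terminal position is W if it has a move to some L; otherwise it is L.
n=0: no move → L
n=1: no move → L
n=2: can move to 1, which is L ⇒ W
n=3: can move to 1, which is L ⇒ W
n=4: moves to 2(W), 3(W); every one is W ⇒ L
n=5: can move to 4, which is L ⇒ W
n=6: can move to 4, which is L ⇒ W
n=7: the only move is to 6(W), a W ⇒ L
n=8: can move to 4, which is L ⇒ W
n=9: moves to 3(W), 6(W), 8(W); every one is W ⇒ L
n=10: can move to 9, which is L ⇒ W
n=11: the only move is to 10(W), a W ⇒ L
n=12: can move to 4, which is L ⇒ W
n=13: the only move is to 12(W), a W ⇒ L
n=14: can move to 7, which is L ⇒ W
n=15: moves to 5(W), 10(W), 12(W), 14(W); every one is W ⇒ L
n=16: can move to 15, which is L ⇒ W
n=17: the only move is to 16(W), a W ⇒ L
n=18: can move to 9, which is L ⇒ W
n=19: the only move is to 18(W), a W ⇒ L
n=20: can move to 15, which is L ⇒ W
n=21: can move to 7, which is L ⇒ W
n=22: can move to 11, which is L ⇒ W
n=23: the only move is to 22(W), a W ⇒ L
n=24: can move to 23, which is L ⇒ W
n=25: moves to 20(W), 24(W); every one is W ⇒ L
n=26: can move to 13, which is L ⇒ W
n=27: can move to 9, which is L ⇒ W
n=28: moves to 14(W), 21(W), 24(W), 26(W), 27(W); every one is W ⇒ L
n=29: can move to 28, which is L ⇒ W
n=30: can move to 15, which is L ⇒ W
n=31: the only move is to 30(W), a W ⇒ L
n=32: can move to 28, which is L ⇒ W
n=33: can move to 11, which is L ⇒ W
n=34: can move to 17, which is L ⇒ W
n=35: can move to 28, which is L ⇒ W
n=36: moves to 12(W), 18(W), 24(W), 27(W), 30(W), 32(W), 33(W), 34(W), 35(W); every one is W ⇒ L
n=37: can move to 36, which is L ⇒ W
n=38: can move to 19, which is L ⇒ W
n=39: can move to 13, which is L ⇒ W
n=40: can move to 36, which is L ⇒ W
The losing starting values of n are exactly the entries labelled L in this table (15 of them).

0, 1, 4, 7, 9, 11, 13, 15, 17, 19, 23, 25, 28, 31, 36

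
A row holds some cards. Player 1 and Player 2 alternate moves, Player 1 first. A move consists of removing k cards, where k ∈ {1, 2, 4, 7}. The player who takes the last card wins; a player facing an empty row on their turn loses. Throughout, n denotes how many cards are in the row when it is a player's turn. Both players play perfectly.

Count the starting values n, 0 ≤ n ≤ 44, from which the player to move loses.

15

Work bottom-up. With no move the player to move loses. Otherwise the position is W if at least one move leads to an L position for the opponent, and L if every move leads to a W.
n=0: no move → L
n=1: can move to 0, which is L ⇒ W
n=2: can move to 0, which is L ⇒ W
n=3: moves to 2(W), 1(W); every one is W ⇒ L
n=4: can move to 3, which is L ⇒ W
n=5: can move to 3, which is L ⇒ W
n=6: moves to 5(W), 4(W), 2(W); every one is W ⇒ L
n=7: can move to 6, which is L ⇒ W
n=8: can move to 6, which is L ⇒ W
n=9: moves to 8(W), 7(W), 5(W), 2(W); every one is W ⇒ L
n=10: can move to 9, which is L ⇒ W
n=11: can move to 9, which is L ⇒ W
n=12: moves to 11(W), 10(W), 8(W), 5(W); every one is W ⇒ L
n=13: can move to 12, which is L ⇒ W
n=14: can move to 12, which is L ⇒ W
n=15: moves to 14(W), 13(W), 11(W), 8(W); every one is W ⇒ L
n=16: can move to 15, which is L ⇒ W
n=17: can move to 15, which is L ⇒ W
n=18: moves to 17(W), 16(W), 14(W), 11(W); every one is W ⇒ L
n=19: can move to 18, which is L ⇒ W
n=20: can move to 18, which is L ⇒ W
n=21: moves to 20(W), 19(W), 17(W), 14(W); every one is W ⇒ L
n=22: can move to 21, which is L ⇒ W
n=23: can move to 21, which is L ⇒ W
n=24: moves to 23(W), 22(W), 20(W), 17(W); every one is W ⇒ L
n=25: can move to 24, which is L ⇒ W
n=26: can move to 24, which is L ⇒ W
n=27: moves to 26(W), 25(W), 23(W), 20(W); every one is W ⇒ L
n=28: can move to 27, which is L ⇒ W
n=29: can move to 27, which is L ⇒ W
n=30: moves to 29(W), 28(W), 26(W), 23(W); every one is W ⇒ L
n=31: can move to 30, which is L ⇒ W
n=32: can move to 30, which is L ⇒ W
n=33: moves to 32(W), 31(W), 29(W), 26(W); every one is W ⇒ L
n=34: can move to 33, which is L ⇒ W
n=35: can move to 33, which is L ⇒ W
n=36: moves to 35(W), 34(W), 32(W), 29(W); every one is W ⇒ L
n=37: can move to 36, which is L ⇒ W
n=38: can move to 36, which is L ⇒ W
n=39: moves to 38(W), 37(W), 35(W), 32(W); every one is W ⇒ L
n=40: can move to 39, which is L ⇒ W
n=41: can move to 39, which is L ⇒ W
n=42: moves to 41(W), 40(W), 38(W), 35(W); every one is W ⇒ L
n=43: can move to 42, which is L ⇒ W
n=44: can move to 42, which is L ⇒ W
L entries with 0 ≤ n ≤ 44: n = 0, 3, 6, 9, 12, 15, 18, 21, 24, 27, 30, 33, 36, 39, 42; that makes 15.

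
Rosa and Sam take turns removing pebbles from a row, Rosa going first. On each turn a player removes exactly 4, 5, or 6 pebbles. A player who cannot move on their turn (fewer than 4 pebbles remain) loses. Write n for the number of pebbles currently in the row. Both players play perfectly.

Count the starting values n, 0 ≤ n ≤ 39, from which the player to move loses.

16

Classify positions by backward induction: terminal positions (no move available) are L. From any other position, the mover wins iff some move reaches an L.
n=0: no move → L
n=1: no move → L
n=2: no move → L
n=3: no move → L
n=4: →0(L), so W
n=5: →1(L), so W
n=6: →2(L), so W
n=7: →3(L), so W
n=8: →3(L), so W
n=9: →3(L), so W
n=10: →6(W), 5(W), 4(W) — all W, so L
n=11: →7(W), 6(W), 5(W) — all W, so L
n=12: →8(W), 7(W), 6(W) — all W, so L
n=13: →9(W), 8(W), 7(W) — all W, so L
n=14: →10(L), so W
n=15: →11(L), so W
n=16: →12(L), so W
n=17: →13(L), so W
n=18: →13(L), so W
n=19: →13(L), so W
n=20: →16(W), 15(W), 14(W) — all W, so L
n=21: →17(W), 16(W), 15(W) — all W, so L
n=22: →18(W), 17(W), 16(W) — all W, so L
n=23: →19(W), 18(W), 17(W) — all W, so L
n=24: →20(L), so W
n=25: →21(L), so W
n=26: →22(L), so W
n=27: →23(L), so W
n=28: →23(L), so W
n=29: →23(L), so W
n=30: →26(W), 25(W), 24(W) — all W, so L
n=31: →27(W), 26(W), 25(W) — all W, so L
n=32: →28(W), 27(W), 26(W) — all W, so L
n=33: →29(W), 28(W), 27(W) — all W, so L
n=34: →30(L), so W
n=35: →31(L), so W
n=36: →32(L), so W
n=37: →33(L), so W
n=38: →33(L), so W
n=39: →33(L), so W
L entries with 0 ≤ n ≤ 39: n = 0, 1, 2, 3, 10, 11, 12, 13, 20, 21, 22, 23, 30, 31, 32, 33; that makes 16.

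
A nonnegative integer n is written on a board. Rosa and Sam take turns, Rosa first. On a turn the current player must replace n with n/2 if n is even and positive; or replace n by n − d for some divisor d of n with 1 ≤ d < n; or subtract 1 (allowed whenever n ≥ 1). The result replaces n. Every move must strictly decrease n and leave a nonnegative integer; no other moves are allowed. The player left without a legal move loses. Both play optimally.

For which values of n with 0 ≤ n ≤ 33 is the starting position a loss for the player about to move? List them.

Label each position W (a win for the player to move) or L (a loss). A position with no legal move is L; any other position is W exactly when some move reaches an L, and L when every move reaches a W.
n=0: no move → L
n=1: →0(L), so W
n=2: →1(W) only, which is W, so L
n=3: →2(L), so W
n=4: →2(L), so W
n=5: →4(W) only, which is W, so L
n=6: →5(L), so W
n=7: →6(W) only, which is W, so L
n=8: →7(L), so W
n=9: →6(W), 8(W) — all W, so L
n=10: →5(L), so W
n=11: →10(W) only, which is W, so L
n=12: →9(L), so W
n=13: →12(W) only, which is W, so L
n=14: →7(L), so W
n=15: →10(W), 12(W), 14(W) — all W, so L
n=16: →15(L), so W
n=17: →16(W) only, which is W, so L
n=18: →9(L), so W
n=19: →18(W) only, which is W, so L
n=20: →15(L), so W
n=21: →14(W), 18(W), 20(W) — all W, so L
n=22: →11(L), so W
n=23: →22(W) only, which is W, so L
n=24: →21(L), so W
n=25: →20(W), 24(W) — all W, so L
n=26: →13(L), so W
n=27: →18(W), 24(W), 26(W) — all W, so L
n=28: →21(L), so W
n=29: →28(W) only, which is W, so L
n=30: →15(L), so W
n=31: →30(W) only, which is W, so L
n=32: →31(L), so W
n=33: →22(W), 30(W), 32(W) — all W, so L
The losing starting values of n are exactly the entries labelled L in this table (17 of them).

0, 2, 5, 7, 9, 11, 13, 15, 17, 19, 21, 23, 25, 27, 29, 31, 33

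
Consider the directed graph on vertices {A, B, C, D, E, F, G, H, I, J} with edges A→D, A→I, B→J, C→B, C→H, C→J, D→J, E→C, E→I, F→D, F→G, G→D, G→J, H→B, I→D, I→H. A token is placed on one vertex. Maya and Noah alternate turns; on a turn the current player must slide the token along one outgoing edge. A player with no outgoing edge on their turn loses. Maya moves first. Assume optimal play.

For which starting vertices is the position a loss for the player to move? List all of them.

A, E, F, H, J

Compute win/loss labels from the base case upward. A position with no move is L. Any other position is W if it can reach an L in one move, else L.
Every edge goes from a vertex to one that appears earlier in the order J, B, D, H, G, I, A, C, E, F, so processing vertices in that order labels each vertex after all of its successors.
J: no outgoing edge → L
B: can move to J, which is L ⇒ W
D: can move to J, which is L ⇒ W
H: the only move is to B(W), a W ⇒ L
G: can move to J, which is L ⇒ W
I: can move to H, which is L ⇒ W
A: moves to I(W), D(W); every one is W ⇒ L
C: can move to H, which is L ⇒ W
E: moves to C(W), I(W); every one is W ⇒ L
F: moves to G(W), D(W); every one is W ⇒ L
Reading off the rows marked L gives the requested list; there are 5 such vertices.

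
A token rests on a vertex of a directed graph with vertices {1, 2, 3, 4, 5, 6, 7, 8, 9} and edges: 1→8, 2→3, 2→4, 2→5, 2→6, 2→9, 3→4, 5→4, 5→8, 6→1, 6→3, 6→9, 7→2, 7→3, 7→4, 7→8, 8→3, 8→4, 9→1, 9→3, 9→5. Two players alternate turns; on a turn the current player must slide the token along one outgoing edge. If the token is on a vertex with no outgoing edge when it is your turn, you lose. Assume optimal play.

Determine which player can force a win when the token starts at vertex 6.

Positions with no move are L. A position that does have a move is losing for the player to move precisely when every available move leads to a winning position for the opponent. Fill in the labels:
Every edge goes from a vertex to one that appears earlier in the order 4, 3, 8, 5, 1, 9, 6, 2, 7, so processing vertices in that order labels each vertex after all of its successors.
4: no outgoing edge → L
3: reaches L-position 4 → W
8: reaches L-position 4 → W
5: reaches L-position 4 → W
1: only reaches 8(W), which is W → L
9: reaches L-position 1 → W
6: reaches L-position 1 → W
2: reaches L-position 4 → W
7: reaches L-position 4 → W
The starting position 6 is W: the player to move should move to 1, handing over an L position.

The first player wins.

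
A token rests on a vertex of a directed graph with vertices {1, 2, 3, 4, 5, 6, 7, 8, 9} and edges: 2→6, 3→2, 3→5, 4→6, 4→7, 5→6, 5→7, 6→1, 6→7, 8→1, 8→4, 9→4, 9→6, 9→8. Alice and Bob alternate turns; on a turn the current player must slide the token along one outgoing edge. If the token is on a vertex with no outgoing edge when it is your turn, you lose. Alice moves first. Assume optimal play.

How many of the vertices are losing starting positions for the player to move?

4

Compute win/loss labels from the base case upward. A position with no move is L. Any other position is W if it can reach an L in one move, else L.
Every edge goes from a vertex to one that appears earlier in the order 1, 7, 6, 2, 5, 3, 4, 8, 9, so processing vertices in that order labels each vertex after all of its successors.
1: no outgoing edge → L
7: no outgoing edge → L
6: reaches L-position 7 → W
2: only reaches 6(W), which is W → L
5: reaches L-position 7 → W
3: reaches L-position 2 → W
4: reaches L-position 7 → W
8: reaches L-position 1 → W
9: only reaches 8(W), 4(W), 6(W), all W → L
The L vertices are 1, 2, 7, 9; that is 4 in all.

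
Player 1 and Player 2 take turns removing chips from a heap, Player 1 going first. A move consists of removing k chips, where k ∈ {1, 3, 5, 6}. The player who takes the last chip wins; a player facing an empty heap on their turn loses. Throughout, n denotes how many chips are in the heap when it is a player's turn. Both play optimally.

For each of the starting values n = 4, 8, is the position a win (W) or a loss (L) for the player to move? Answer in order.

4: L, 8: W

Build the W/L table. Terminal = L. A non-terminal position is W if it has a move to some L; otherwise it is L.
n=0: no move → L
n=1: reaches L-position 0 → W
n=2: only reaches 1(W), which is W → L
n=3: reaches L-position 2 → W
n=4: only reaches 3(W), 1(W), all W → L
n=5: reaches L-position 4 → W
n=6: reaches L-position 0 → W
n=7: reaches L-position 4 → W
n=8: reaches L-position 2 → W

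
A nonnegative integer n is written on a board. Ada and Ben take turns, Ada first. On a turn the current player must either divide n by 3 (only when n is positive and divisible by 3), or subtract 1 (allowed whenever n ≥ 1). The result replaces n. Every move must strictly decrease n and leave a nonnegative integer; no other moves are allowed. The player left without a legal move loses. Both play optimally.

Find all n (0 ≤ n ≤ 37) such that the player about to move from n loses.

0, 2, 4, 7, 9, 11, 13, 15, 17, 19, 22, 24, 26, 28, 30, 32, 34, 36

Build the W/L table. Terminal = L. A non-terminal position is W if it has a move to some L; otherwise it is L.
n=0: no move → L
n=1: reaches L-position 0 → W
n=2: only reaches 1(W), which is W → L
n=3: reaches L-position 2 → W
n=4: only reaches 3(W), which is W → L
n=5: reaches L-position 4 → W
n=6: reaches L-position 2 → W
n=7: only reaches 6(W), which is W → L
n=8: reaches L-position 7 → W
n=9: only reaches 3(W), 8(W), all W → L
n=10: reaches L-position 9 → W
n=11: only reaches 10(W), which is W → L
n=12: reaches L-position 4 → W
n=13: only reaches 12(W), which is W → L
n=14: reaches L-position 13 → W
n=15: only reaches 5(W), 14(W), all W → L
n=16: reaches L-position 15 → W
n=17: only reaches 16(W), which is W → L
n=18: reaches L-position 17 → W
n=19: only reaches 18(W), which is W → L
n=20: reaches L-position 19 → W
n=21: reaches L-position 7 → W
n=22: only reaches 21(W), which is W → L
n=23: reaches L-position 22 → W
n=24: only reaches 8(W), 23(W), all W → L
n=25: reaches L-position 24 → W
n=26: only reaches 25(W), which is W → L
n=27: reaches L-position 9 → W
n=28: only reaches 27(W), which is W → L
n=29: reaches L-position 28 → W
n=30: only reaches 10(W), 29(W), all W → L
n=31: reaches L-position 30 → W
n=32: only reaches 31(W), which is W → L
n=33: reaches L-position 11 → W
n=34: only reaches 33(W), which is W → L
n=35: reaches L-position 34 → W
n=36: only reaches 12(W), 35(W), all W → L
n=37: reaches L-position 36 → W
The losing starting values of n are exactly the entries labelled L in this table (18 of them).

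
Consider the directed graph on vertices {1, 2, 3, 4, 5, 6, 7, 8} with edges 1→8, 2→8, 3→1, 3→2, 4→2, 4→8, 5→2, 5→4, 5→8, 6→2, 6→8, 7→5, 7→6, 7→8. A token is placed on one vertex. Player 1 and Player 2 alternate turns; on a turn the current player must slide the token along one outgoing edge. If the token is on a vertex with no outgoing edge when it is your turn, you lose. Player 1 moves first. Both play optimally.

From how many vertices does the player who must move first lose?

2

Build the W/L table. Terminal = L. A non-terminal position is W if it has a move to some L; otherwise it is L.
Every edge goes from a vertex to one that appears earlier in the order 8, 2, 6, 4, 1, 5, 3, 7, so processing vertices in that order labels each vertex after all of its successors.
8: no outgoing edge → L
2: can move to 8, which is L ⇒ W
6: can move to 8, which is L ⇒ W
4: can move to 8, which is L ⇒ W
1: can move to 8, which is L ⇒ W
5: can move to 8, which is L ⇒ W
3: moves to 1(W), 2(W); every one is W ⇒ L
7: can move to 8, which is L ⇒ W
The L vertices are 3, 8; that is 2 in all.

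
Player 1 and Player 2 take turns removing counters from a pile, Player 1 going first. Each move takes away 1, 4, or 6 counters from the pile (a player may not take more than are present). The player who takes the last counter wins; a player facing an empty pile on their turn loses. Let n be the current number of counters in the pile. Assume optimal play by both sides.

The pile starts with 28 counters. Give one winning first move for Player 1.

Remove 1, leaving 27.

Use the standard recursion: the mover loses at a terminal position; elsewhere, the mover wins exactly when some move hands the opponent an L position.
n=0: no move → L
n=1: W (go to 0, an L position)
n=2: L (sole option 1(W) is W)
n=3: W (go to 2, an L position)
n=4: W (go to 0, an L position)
n=5: L (options 4(W), 1(W) are all W)
n=6: W (go to 5, an L position)
n=7: L (options 6(W), 3(W), 1(W) are all W)
n=8: W (go to 7, an L position)
n=9: W (go to 5, an L position)
n=10: L (options 9(W), 6(W), 4(W) are all W)
n=11: W (go to 10, an L position)
n=12: L (options 11(W), 8(W), 6(W) are all W)
n=13: W (go to 12, an L position)
n=14: W (go to 10, an L position)
n=15: L (options 14(W), 11(W), 9(W) are all W)
n=16: W (go to 15, an L position)
n=17: L (options 16(W), 13(W), 11(W) are all W)
n=18: W (go to 17, an L position)
n=19: W (go to 15, an L position)
n=20: L (options 19(W), 16(W), 14(W) are all W)
n=21: W (go to 20, an L position)
n=22: L (options 21(W), 18(W), 16(W) are all W)
n=23: W (go to 22, an L position)
n=24: W (go to 20, an L position)
n=25: L (options 24(W), 21(W), 19(W) are all W)
n=26: W (go to 25, an L position)
n=27: L (options 26(W), 23(W), 21(W) are all W)
n=28: W (go to 27, an L position)
From 28, the L positions reachable in one move are: 27, 22. Any move reaching one of these is winning.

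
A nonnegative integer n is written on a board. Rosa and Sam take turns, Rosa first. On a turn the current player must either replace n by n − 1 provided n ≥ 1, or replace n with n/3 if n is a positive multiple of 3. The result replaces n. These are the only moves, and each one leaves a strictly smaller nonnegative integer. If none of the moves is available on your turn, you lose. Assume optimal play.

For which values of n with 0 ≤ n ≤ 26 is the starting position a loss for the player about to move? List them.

0, 2, 4, 7, 9, 11, 13, 15, 17, 19, 22, 24, 26

Positions with no move are L. A position that does have a move is losing for the player to move precisely when every available move leads to a winning position for the opponent. Fill in the labels:
n=0: no move → L
n=1: reaches L-position 0 → W
n=2: only reaches 1(W), which is W → L
n=3: reaches L-position 2 → W
n=4: only reaches 3(W), which is W → L
n=5: reaches L-position 4 → W
n=6: reaches L-position 2 → W
n=7: only reaches 6(W), which is W → L
n=8: reaches L-position 7 → W
n=9: only reaches 3(W), 8(W), all W → L
n=10: reaches L-position 9 → W
n=11: only reaches 10(W), which is W → L
n=12: reaches L-position 4 → W
n=13: only reaches 12(W), which is W → L
n=14: reaches L-position 13 → W
n=15: only reaches 5(W), 14(W), all W → L
n=16: reaches L-position 15 → W
n=17: only reaches 16(W), which is W → L
n=18: reaches L-position 17 → W
n=19: only reaches 18(W), which is W → L
n=20: reaches L-position 19 → W
n=21: reaches L-position 7 → W
n=22: only reaches 21(W), which is W → L
n=23: reaches L-position 22 → W
n=24: only reaches 8(W), 23(W), all W → L
n=25: reaches L-position 24 → W
n=26: only reaches 25(W), which is W → L
Reading off the rows marked L gives the requested list; there are 13 such values of n.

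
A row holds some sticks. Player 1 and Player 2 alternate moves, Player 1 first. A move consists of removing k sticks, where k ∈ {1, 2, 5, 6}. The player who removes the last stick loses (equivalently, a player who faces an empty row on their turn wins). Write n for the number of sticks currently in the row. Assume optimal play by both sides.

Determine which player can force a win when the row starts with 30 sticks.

Player 1 wins.

Compute win/loss labels from the base case upward. A position with no move is W. Any other position is W if it can reach an L in one move, else L.
n=0: no move; the opponent has just taken the last stick and therefore loses → W
n=1: only reaches 0(W), which is W → L
n=2: reaches L-position 1 → W
n=3: reaches L-position 1 → W
n=4: only reaches 3(W), 2(W), all W → L
n=5: reaches L-position 4 → W
n=6: reaches L-position 4 → W
n=7: reaches L-position 1 → W
n=8: only reaches 7(W), 6(W), 3(W), 2(W), all W → L
n=9: reaches L-position 8 → W
n=10: reaches L-position 8 → W
n=11: only reaches 10(W), 9(W), 6(W), 5(W), all W → L
n=12: reaches L-position 11 → W
n=13: reaches L-position 11 → W
n=14: reaches L-position 8 → W
n=15: only reaches 14(W), 13(W), 10(W), 9(W), all W → L
n=16: reaches L-position 15 → W
n=17: reaches L-position 15 → W
n=18: only reaches 17(W), 16(W), 13(W), 12(W), all W → L
n=19: reaches L-position 18 → W
n=20: reaches L-position 18 → W
n=21: reaches L-position 15 → W
n=22: only reaches 21(W), 20(W), 17(W), 16(W), all W → L
n=23: reaches L-position 22 → W
n=24: reaches L-position 22 → W
n=25: only reaches 24(W), 23(W), 20(W), 19(W), all W → L
n=26: reaches L-position 25 → W
n=27: reaches L-position 25 → W
n=28: reaches L-position 22 → W
n=29: only reaches 28(W), 27(W), 24(W), 23(W), all W → L
n=30: reaches L-position 29 → W
From 30 Player 1 can remove 1, leaving 29, reaching an L position.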